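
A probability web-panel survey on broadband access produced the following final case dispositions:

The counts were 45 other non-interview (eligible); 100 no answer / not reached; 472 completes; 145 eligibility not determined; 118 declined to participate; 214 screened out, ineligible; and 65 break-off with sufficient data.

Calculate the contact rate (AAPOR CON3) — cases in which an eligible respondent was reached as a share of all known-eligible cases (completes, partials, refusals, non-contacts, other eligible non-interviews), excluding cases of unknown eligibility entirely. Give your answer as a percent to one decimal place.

Top → 472 + 65 + 118 + 45 = 700
Base → 472 + 65 + 118 + 100 + 45 = 800
CON3 = 700 / 800 = 0.8750

87.5%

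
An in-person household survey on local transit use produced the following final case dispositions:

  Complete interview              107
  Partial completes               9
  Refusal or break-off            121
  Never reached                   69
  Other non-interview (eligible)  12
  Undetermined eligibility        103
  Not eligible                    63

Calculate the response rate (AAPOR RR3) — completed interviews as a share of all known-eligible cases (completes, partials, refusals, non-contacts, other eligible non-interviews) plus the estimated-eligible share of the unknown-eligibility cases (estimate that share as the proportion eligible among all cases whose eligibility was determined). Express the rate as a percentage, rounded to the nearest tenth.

26.5%

Numerator: 107
Known eligible: 107 + 9 + 121 + 69 + 12 = 318
e = 318 / (318 + 63) = 318 / 381 = 0.8346
e × U: 0.8346 × 103 = 85.96
Base: 318 + 85.96 = 403.96
RR3 = 107 / 403.96 = 0.2649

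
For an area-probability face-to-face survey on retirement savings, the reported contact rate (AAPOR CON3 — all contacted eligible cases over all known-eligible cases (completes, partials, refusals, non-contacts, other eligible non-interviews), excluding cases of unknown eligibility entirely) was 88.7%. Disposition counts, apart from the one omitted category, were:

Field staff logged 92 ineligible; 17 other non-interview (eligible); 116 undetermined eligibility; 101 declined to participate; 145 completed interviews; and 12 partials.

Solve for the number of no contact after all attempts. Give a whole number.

35

Num: 145 + 12 + 101 + 17 = 275
CON3 = 275 / D = 0.887
D = 275 / 0.887 = 310.0
Remaining denominator categories sum to 275
no contact after all attempts = 310.0 − 275 ≈ 35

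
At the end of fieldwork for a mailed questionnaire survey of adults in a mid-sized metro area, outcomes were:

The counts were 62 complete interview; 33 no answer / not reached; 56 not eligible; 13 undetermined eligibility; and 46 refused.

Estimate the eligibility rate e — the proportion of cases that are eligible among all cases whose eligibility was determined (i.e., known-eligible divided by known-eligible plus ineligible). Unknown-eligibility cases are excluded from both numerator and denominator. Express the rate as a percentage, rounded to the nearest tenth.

71.6%

Known eligible = 62 + 46 + 33 = 141
e = 141 / (141 + 56) = 141 / 197 = 0.7157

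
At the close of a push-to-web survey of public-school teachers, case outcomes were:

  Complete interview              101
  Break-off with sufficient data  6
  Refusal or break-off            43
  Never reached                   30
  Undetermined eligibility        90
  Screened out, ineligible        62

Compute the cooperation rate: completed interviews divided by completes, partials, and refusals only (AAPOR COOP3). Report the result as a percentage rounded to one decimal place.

Top: 101
Denom: 101 + 6 + 43 = 150
COOP3 = 101 / 150 = 0.6733

67.3%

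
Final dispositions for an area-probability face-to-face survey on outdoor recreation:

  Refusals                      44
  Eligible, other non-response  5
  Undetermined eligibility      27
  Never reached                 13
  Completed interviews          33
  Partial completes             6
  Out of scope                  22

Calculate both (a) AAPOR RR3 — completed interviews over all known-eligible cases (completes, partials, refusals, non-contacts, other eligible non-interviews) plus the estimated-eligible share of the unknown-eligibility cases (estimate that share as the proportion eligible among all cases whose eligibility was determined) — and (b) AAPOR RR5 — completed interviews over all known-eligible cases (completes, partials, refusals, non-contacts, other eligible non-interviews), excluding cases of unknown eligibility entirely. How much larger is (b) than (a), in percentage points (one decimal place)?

Num = 33
Known eligible = 33 + 6 + 44 + 13 + 5 = 101
e = 101 / (101 + 22) = 101 / 123 = 0.8211
Eligible share of unknowns = 0.8211 × 27 = 22.17
Denom = 101 + 22.17 = 123.17
RR3 = 33 / 123.17 = 0.2679
Denom = 33 + 6 + 44 + 13 + 5 = 101
RR5 = 33 / 101 = 0.3267
Difference = 32.67 − 26.79 = 5.88 percentage points

5.9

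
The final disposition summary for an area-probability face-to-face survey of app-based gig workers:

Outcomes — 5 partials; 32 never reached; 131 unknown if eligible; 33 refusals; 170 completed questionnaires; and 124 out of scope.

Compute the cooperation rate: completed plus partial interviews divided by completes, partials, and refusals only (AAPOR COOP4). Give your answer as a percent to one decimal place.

84.1%

Num: 170 + 5 = 175
Base: 170 + 5 + 33 = 208
COOP4 = 175 / 208 = 0.8413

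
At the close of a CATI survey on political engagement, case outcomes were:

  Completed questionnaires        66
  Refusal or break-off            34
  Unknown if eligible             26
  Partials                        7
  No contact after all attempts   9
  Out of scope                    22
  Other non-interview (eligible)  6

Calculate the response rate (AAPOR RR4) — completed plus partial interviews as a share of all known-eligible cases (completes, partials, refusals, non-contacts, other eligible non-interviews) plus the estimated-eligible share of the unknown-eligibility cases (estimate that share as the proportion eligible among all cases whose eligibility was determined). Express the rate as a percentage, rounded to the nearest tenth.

Top = 66 + 7 = 73
Determined eligible = 66 + 7 + 34 + 9 + 6 = 122
e = 122 / (122 + 22) = 122 / 144 = 0.8472
Eligible share of unknowns = 0.8472 × 26 = 22.03
Base = 122 + 22.03 = 144.03
RR4 = 73 / 144.03 = 0.5068

50.7%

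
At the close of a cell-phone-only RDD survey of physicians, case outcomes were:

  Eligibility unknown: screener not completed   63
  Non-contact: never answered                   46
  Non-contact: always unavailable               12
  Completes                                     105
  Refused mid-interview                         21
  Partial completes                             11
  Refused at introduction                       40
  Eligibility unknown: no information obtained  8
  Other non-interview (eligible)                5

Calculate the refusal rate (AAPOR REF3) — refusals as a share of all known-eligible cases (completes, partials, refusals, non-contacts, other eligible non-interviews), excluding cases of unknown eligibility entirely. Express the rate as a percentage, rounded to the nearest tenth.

Refusal or break-off = 40 + 21 = 61
No contact after all attempts = 46 + 12 = 58
Unknown eligibility = 63 + 8 = 71
Top = 61
Denom = 105 + 11 + 61 + 58 + 5 = 240
REF3 = 61 / 240 = 0.2542

25.4%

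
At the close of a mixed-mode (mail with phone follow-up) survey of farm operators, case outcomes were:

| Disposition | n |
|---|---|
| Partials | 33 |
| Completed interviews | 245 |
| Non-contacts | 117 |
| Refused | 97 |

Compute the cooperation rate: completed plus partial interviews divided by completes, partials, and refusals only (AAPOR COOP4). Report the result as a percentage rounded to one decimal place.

Num: 245 + 33 = 278
Denom: 245 + 33 + 97 = 375
COOP4 = 278 / 375 = 0.7413

74.1%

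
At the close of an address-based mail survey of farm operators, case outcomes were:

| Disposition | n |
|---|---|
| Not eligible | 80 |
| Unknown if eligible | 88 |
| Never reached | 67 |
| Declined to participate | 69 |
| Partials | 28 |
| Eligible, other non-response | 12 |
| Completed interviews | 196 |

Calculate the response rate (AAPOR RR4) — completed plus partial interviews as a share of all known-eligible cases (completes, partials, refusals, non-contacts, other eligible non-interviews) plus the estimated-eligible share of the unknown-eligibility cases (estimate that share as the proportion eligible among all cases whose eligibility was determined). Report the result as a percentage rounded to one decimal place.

50.4%

Num: 196 + 28 = 224
Known eligible: 196 + 28 + 69 + 67 + 12 = 372
e = 372 / (372 + 80) = 372 / 452 = 0.8230
Estimated eligible among unknowns: 0.8230 × 88 = 72.42
Denominator: 372 + 72.42 = 444.42
RR4 = 224 / 444.42 = 0.5040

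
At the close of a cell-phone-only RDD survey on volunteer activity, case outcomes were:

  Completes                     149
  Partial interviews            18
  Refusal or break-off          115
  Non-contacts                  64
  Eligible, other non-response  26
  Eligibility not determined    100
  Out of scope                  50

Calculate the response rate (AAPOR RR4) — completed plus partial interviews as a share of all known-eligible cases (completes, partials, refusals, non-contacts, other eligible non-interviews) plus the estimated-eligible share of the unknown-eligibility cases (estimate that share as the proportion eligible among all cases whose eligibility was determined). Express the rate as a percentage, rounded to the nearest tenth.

Top = 149 + 18 = 167
Known eligible = 149 + 18 + 115 + 64 + 26 = 372
e = 372 / (372 + 50) = 372 / 422 = 0.8815
Eligible share of unknowns = 0.8815 × 100 = 88.15
Base = 372 + 88.15 = 460.15
RR4 = 167 / 460.15 = 0.3629

36.3%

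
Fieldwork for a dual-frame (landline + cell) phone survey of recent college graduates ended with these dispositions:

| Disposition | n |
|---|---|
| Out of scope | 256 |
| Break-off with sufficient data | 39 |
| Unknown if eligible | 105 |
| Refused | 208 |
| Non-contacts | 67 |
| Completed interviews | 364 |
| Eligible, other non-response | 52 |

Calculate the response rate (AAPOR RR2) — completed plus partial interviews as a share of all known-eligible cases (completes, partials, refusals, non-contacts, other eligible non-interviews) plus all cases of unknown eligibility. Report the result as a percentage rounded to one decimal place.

Num → 364 + 39 = 403
Denom → 364 + 39 + 208 + 67 + 52 + 105 = 835
RR2 = 403 / 835 = 0.4826

48.3%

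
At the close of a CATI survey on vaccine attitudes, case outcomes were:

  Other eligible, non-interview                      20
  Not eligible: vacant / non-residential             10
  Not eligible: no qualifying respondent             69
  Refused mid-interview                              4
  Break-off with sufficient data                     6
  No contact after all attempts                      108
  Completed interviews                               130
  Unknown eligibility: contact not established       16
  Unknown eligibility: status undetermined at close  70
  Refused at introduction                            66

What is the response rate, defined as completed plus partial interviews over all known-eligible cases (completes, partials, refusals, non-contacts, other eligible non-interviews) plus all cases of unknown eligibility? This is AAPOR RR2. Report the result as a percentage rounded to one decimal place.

Refusals = 66 + 4 = 70
Undetermined eligibility = 16 + 70 = 86
Ineligible = 69 + 10 = 79
Num = 130 + 6 = 136
Denom = 130 + 6 + 70 + 108 + 20 + 86 = 420
RR2 = 136 / 420 = 0.3238

32.4%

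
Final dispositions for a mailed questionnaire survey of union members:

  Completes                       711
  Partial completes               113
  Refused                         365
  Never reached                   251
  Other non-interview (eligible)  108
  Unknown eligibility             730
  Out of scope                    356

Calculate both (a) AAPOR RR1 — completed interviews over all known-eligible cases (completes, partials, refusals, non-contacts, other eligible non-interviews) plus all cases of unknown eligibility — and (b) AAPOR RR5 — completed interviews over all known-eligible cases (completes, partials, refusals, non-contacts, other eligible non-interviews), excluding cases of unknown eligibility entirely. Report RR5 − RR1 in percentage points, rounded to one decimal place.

Numerator: 711
Base: 711 + 113 + 365 + 251 + 108 + 730 = 2278
RR1 = 711 / 2278 = 0.3121
Base: 711 + 113 + 365 + 251 + 108 = 1548
RR5 = 711 / 1548 = 0.4593
Difference = 45.93 − 31.21 = 14.72 percentage points

14.7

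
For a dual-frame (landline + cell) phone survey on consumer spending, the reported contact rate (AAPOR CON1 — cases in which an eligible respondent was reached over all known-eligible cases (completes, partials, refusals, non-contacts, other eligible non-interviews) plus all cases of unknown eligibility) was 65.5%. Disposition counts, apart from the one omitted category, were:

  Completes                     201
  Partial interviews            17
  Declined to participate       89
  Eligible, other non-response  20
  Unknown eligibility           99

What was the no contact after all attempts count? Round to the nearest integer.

73

Top → 201 + 17 + 89 + 20 = 327
CON1 = 327 / D = 0.655
D = 327 / 0.655 = 499.2
Other denominator terms total 426
no contact after all attempts = 499.2 − 426 ≈ 73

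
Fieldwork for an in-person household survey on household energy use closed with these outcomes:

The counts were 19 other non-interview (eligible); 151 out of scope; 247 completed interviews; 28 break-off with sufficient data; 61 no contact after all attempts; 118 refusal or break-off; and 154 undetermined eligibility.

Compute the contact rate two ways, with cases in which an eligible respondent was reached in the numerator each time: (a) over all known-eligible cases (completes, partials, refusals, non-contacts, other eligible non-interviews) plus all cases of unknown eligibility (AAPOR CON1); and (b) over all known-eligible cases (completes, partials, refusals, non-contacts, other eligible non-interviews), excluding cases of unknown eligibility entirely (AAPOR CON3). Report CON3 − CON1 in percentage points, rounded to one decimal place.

Top → 247 + 28 + 118 + 19 = 412
Denominator → 247 + 28 + 118 + 61 + 19 + 154 = 627
CON1 = 412 / 627 = 0.6571
Denominator → 247 + 28 + 118 + 61 + 19 = 473
CON3 = 412 / 473 = 0.8710
Difference = 87.10 − 65.71 = 21.39 percentage points

21.4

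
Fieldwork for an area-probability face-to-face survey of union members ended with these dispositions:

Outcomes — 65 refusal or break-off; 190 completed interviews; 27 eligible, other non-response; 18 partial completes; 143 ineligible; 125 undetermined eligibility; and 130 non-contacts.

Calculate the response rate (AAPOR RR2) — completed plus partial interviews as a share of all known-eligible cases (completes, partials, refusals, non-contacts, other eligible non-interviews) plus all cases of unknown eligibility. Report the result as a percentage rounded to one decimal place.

Num → 190 + 18 = 208
Denominator → 190 + 18 + 65 + 130 + 27 + 125 = 555
RR2 = 208 / 555 = 0.3748

37.5%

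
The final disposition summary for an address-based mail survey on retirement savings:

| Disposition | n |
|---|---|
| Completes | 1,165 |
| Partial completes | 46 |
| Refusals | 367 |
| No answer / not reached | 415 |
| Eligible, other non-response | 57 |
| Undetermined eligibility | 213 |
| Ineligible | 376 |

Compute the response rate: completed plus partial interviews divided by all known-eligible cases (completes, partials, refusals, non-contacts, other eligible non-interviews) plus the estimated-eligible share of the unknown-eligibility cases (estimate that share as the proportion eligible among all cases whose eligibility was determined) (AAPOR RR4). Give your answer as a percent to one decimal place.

Top → 1165 + 46 = 1211
Determined eligible → 1165 + 46 + 367 + 415 + 57 = 2050
e = 2050 / (2050 + 376) = 2050 / 2426 = 0.8450
Estimated eligible among unknowns → 0.8450 × 213 = 179.98
Denom → 2050 + 179.98 = 2229.98
RR4 = 1211 / 2229.98 = 0.5431

54.3%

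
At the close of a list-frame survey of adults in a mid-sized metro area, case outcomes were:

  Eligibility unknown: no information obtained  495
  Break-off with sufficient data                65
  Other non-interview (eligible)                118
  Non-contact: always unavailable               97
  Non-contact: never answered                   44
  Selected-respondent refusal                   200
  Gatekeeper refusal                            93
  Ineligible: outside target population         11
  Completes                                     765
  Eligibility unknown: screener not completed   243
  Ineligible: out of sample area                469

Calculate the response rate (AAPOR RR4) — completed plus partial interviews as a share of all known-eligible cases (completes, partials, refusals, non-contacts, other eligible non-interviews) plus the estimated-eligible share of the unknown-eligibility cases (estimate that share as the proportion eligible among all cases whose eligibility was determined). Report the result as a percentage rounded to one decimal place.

Refusal or break-off = 93 + 200 = 293
Never reached = 44 + 97 = 141
Eligibility not determined = 243 + 495 = 738
Screened out, ineligible = 11 + 469 = 480
Top → 765 + 65 = 830
Determined eligible → 765 + 65 + 293 + 141 + 118 = 1382
e = 1382 / (1382 + 480) = 1382 / 1862 = 0.7422
e × U → 0.7422 × 738 = 547.74
Denom → 1382 + 547.74 = 1929.74
RR4 = 830 / 1929.74 = 0.4301

43.0%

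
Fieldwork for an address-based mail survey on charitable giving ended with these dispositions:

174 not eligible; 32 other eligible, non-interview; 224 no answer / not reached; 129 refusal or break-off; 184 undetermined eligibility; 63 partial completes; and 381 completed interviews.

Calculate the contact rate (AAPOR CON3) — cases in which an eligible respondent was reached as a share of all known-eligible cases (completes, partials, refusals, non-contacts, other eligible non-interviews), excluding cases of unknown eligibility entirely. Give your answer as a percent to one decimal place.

Top → 381 + 63 + 129 + 32 = 605
Denom → 381 + 63 + 129 + 224 + 32 = 829
CON3 = 605 / 829 = 0.7298

73.0%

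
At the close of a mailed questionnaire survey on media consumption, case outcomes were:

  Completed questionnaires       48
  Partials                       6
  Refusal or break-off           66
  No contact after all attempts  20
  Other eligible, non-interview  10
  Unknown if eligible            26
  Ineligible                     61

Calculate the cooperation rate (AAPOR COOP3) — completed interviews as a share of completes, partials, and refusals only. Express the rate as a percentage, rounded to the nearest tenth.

Num = 48
Base = 48 + 6 + 66 = 120
COOP3 = 48 / 120 = 0.4000

40.0%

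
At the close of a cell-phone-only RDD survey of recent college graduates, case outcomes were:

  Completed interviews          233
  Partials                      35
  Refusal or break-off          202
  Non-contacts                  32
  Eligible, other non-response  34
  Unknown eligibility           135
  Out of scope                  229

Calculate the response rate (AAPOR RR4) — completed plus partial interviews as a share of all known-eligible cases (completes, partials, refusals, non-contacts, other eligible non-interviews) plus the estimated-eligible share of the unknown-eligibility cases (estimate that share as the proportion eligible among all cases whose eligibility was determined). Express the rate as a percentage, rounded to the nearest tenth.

42.5%

Num → 233 + 35 = 268
Known eligible → 233 + 35 + 202 + 32 + 34 = 536
e = 536 / (536 + 229) = 536 / 765 = 0.7007
e × U → 0.7007 × 135 = 94.59
Denom → 536 + 94.59 = 630.59
RR4 = 268 / 630.59 = 0.4250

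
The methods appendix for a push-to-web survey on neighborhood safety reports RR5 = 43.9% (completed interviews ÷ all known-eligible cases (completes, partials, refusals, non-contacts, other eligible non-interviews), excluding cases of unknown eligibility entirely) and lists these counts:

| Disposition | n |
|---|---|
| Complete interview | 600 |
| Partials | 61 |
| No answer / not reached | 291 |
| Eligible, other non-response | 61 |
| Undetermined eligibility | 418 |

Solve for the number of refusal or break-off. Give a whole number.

RR5 = 600 / D = 0.439
D = 600 / 0.439 = 1366.7
Other denominator terms total 1013
refusal or break-off = 1366.7 − 1013 ≈ 354

354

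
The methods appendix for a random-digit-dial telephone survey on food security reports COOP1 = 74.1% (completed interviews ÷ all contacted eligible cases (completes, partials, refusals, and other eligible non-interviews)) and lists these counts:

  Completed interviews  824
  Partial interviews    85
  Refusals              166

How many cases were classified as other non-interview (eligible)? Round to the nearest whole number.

37

COOP1 = 824 / D = 0.741
D = 824 / 0.741 = 1112.0
Other denominator terms total 1075
other non-interview (eligible) = 1112.0 − 1075 ≈ 37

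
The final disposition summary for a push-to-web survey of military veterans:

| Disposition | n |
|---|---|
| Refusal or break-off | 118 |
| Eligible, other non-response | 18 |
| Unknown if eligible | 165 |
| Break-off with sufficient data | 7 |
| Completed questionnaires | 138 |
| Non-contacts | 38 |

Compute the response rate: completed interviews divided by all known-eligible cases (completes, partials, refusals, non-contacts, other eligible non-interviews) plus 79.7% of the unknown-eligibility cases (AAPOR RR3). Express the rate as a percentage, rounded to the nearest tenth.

Num → 138
Known eligible → 138 + 7 + 118 + 38 + 18 = 319
Eligible share of unknowns → 0.7970 × 165 = 131.50
Denominator → 319 + 131.50 = 450.50
RR3 = 138 / 450.50 = 0.3063

30.6%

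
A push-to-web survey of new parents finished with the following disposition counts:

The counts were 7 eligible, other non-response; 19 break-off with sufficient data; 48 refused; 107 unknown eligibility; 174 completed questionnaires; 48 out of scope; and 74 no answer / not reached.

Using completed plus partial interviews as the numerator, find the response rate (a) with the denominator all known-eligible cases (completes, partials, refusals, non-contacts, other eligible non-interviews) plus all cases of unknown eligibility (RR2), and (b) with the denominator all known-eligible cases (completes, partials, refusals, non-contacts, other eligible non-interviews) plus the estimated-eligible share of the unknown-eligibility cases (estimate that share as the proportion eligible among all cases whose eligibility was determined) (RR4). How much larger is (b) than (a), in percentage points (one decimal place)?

Top → 174 + 19 = 193
Base → 174 + 19 + 48 + 74 + 7 + 107 = 429
RR2 = 193 / 429 = 0.4499
Determined eligible → 174 + 19 + 48 + 74 + 7 = 322
e = 322 / (322 + 48) = 322 / 370 = 0.8703
e × U → 0.8703 × 107 = 93.12
Base → 322 + 93.12 = 415.12
RR4 = 193 / 415.12 = 0.4649
Difference = 46.49 − 44.99 = 1.50 percentage points

1.5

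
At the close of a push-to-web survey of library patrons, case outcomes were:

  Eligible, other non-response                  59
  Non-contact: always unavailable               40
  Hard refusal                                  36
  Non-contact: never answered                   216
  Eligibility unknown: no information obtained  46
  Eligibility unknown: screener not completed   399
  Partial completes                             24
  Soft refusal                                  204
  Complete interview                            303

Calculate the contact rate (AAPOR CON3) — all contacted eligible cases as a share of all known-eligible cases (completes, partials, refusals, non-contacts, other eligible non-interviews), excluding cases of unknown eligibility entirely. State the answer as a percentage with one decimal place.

71.0%

Refusals = 36 + 204 = 240
Non-contacts = 216 + 40 = 256
Unknown eligibility = 399 + 46 = 445
Num = 303 + 24 + 240 + 59 = 626
Base = 303 + 24 + 240 + 256 + 59 = 882
CON3 = 626 / 882 = 0.7098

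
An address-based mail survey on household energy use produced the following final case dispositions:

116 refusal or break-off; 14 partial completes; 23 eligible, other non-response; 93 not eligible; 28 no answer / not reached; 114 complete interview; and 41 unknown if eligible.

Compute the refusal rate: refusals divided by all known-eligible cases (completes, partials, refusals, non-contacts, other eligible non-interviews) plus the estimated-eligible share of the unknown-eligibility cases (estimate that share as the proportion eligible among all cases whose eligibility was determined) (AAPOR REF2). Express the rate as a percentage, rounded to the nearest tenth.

Top = 116
Determined eligible = 114 + 14 + 116 + 28 + 23 = 295
e = 295 / (295 + 93) = 295 / 388 = 0.7603
e × U = 0.7603 × 41 = 31.17
Denom = 295 + 31.17 = 326.17
REF2 = 116 / 326.17 = 0.3556

35.6%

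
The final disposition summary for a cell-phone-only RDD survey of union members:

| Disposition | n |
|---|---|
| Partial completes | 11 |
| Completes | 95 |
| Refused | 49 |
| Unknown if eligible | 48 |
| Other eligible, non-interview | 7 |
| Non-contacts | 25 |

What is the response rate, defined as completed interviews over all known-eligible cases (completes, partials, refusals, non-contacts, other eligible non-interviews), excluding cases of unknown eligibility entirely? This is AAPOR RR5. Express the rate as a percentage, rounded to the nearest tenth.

50.8%

Numerator: 95
Denom: 95 + 11 + 49 + 25 + 7 = 187
RR5 = 95 / 187 = 0.5080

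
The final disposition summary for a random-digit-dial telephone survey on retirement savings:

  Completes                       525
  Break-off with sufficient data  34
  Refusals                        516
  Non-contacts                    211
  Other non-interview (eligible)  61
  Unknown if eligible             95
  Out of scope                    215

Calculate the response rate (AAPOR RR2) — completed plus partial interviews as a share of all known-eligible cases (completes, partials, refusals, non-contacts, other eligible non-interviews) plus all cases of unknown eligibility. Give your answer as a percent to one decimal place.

38.8%

Num = 525 + 34 = 559
Denominator = 525 + 34 + 516 + 211 + 61 + 95 = 1442
RR2 = 559 / 1442 = 0.3877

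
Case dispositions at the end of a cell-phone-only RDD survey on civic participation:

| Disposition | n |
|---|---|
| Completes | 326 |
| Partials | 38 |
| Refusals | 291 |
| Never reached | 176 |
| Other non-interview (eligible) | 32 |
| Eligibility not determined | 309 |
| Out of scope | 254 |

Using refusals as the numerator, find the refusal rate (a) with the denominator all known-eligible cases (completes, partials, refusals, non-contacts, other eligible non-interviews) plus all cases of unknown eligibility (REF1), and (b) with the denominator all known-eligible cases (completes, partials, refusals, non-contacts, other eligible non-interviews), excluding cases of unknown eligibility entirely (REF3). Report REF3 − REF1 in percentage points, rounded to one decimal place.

8.9

Top: 291
Denom: 326 + 38 + 291 + 176 + 32 + 309 = 1172
REF1 = 291 / 1172 = 0.2483
Denom: 326 + 38 + 291 + 176 + 32 = 863
REF3 = 291 / 863 = 0.3372
Difference = 33.72 − 24.83 = 8.89 percentage points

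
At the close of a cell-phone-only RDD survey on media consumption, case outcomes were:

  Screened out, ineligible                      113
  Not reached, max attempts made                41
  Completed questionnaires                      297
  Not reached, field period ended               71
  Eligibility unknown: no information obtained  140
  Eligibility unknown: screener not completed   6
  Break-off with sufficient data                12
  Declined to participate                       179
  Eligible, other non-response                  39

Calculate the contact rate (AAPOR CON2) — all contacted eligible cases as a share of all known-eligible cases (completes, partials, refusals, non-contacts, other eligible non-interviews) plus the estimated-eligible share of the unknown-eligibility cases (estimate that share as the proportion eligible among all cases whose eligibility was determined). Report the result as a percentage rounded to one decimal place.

Non-contacts = 71 + 41 = 112
Unknown eligibility = 6 + 140 = 146
Num: 297 + 12 + 179 + 39 = 527
Eligible (known): 297 + 12 + 179 + 112 + 39 = 639
e = 639 / (639 + 113) = 639 / 752 = 0.8497
e × U: 0.8497 × 146 = 124.06
Base: 639 + 124.06 = 763.06
CON2 = 527 / 763.06 = 0.6906

69.1%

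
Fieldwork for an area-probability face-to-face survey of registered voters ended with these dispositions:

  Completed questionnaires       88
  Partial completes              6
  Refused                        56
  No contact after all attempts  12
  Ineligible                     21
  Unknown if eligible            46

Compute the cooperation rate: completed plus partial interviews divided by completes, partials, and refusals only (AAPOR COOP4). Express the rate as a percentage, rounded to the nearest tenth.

62.7%

Numerator → 88 + 6 = 94
Denom → 88 + 6 + 56 = 150
COOP4 = 94 / 150 = 0.6267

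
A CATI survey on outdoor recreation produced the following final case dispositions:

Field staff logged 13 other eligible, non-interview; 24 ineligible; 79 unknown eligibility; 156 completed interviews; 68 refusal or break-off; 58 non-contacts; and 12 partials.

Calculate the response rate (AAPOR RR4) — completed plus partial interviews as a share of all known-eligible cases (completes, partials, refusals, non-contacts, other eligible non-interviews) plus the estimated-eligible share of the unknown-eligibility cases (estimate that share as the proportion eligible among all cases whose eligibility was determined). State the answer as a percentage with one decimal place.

Num → 156 + 12 = 168
Known eligible → 156 + 12 + 68 + 58 + 13 = 307
e = 307 / (307 + 24) = 307 / 331 = 0.9275
Eligible share of unknowns → 0.9275 × 79 = 73.27
Base → 307 + 73.27 = 380.27
RR4 = 168 / 380.27 = 0.4418

44.2%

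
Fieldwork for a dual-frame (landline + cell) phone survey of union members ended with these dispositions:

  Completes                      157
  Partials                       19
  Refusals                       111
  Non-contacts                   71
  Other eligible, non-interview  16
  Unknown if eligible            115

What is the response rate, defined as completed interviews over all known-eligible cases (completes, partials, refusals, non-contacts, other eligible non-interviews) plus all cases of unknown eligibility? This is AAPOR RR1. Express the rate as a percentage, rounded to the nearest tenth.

Top = 157
Denom = 157 + 19 + 111 + 71 + 16 + 115 = 489
RR1 = 157 / 489 = 0.3211

32.1%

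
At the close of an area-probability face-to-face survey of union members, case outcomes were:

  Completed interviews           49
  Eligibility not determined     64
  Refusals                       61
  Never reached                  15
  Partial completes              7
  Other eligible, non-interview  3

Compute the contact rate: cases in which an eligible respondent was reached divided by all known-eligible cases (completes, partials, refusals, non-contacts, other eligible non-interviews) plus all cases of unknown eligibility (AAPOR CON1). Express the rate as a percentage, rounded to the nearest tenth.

60.3%

Top → 49 + 7 + 61 + 3 = 120
Denom → 49 + 7 + 61 + 15 + 3 + 64 = 199
CON1 = 120 / 199 = 0.6030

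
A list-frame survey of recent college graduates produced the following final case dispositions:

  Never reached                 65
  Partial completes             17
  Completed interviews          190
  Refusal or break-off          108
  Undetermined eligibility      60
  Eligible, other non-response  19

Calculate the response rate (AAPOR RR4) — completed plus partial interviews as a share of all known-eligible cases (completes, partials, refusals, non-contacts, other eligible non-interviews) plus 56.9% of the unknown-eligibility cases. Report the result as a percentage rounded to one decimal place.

Numerator: 190 + 17 = 207
Known eligible: 190 + 17 + 108 + 65 + 19 = 399
e × U: 0.5690 × 60 = 34.14
Denominator: 399 + 34.14 = 433.14
RR4 = 207 / 433.14 = 0.4779

47.8%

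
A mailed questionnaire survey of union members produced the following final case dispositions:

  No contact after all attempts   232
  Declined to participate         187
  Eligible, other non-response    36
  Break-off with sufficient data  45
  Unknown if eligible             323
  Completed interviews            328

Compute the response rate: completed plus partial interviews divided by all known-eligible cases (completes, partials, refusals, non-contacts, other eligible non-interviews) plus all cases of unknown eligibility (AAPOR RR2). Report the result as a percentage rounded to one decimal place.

32.4%

Num = 328 + 45 = 373
Denominator = 328 + 45 + 187 + 232 + 36 + 323 = 1151
RR2 = 373 / 1151 = 0.3241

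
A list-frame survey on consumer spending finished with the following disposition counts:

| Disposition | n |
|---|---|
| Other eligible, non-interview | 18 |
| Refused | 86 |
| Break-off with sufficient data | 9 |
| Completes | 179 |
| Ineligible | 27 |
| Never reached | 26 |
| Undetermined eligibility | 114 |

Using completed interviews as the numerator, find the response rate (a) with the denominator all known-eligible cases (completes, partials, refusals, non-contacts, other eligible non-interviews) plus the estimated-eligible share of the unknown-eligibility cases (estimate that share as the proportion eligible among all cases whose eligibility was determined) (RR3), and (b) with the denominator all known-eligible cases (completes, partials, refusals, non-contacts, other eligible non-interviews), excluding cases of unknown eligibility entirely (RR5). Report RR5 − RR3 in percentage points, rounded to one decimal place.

14.0

Num = 179
Eligible (known) = 179 + 9 + 86 + 26 + 18 = 318
e = 318 / (318 + 27) = 318 / 345 = 0.9217
e × U = 0.9217 × 114 = 105.07
Base = 318 + 105.07 = 423.07
RR3 = 179 / 423.07 = 0.4231
Base = 179 + 9 + 86 + 26 + 18 = 318
RR5 = 179 / 318 = 0.5629
Difference = 56.29 − 42.31 = 13.98 percentage points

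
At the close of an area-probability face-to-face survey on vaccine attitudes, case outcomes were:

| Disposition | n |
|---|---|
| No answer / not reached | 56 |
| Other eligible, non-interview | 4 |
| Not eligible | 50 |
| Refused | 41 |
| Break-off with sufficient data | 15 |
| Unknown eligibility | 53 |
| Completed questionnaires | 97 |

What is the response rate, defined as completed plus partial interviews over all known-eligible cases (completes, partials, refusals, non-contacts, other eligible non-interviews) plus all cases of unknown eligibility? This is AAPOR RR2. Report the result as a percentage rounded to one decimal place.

Top: 97 + 15 = 112
Base: 97 + 15 + 41 + 56 + 4 + 53 = 266
RR2 = 112 / 266 = 0.4211

42.1%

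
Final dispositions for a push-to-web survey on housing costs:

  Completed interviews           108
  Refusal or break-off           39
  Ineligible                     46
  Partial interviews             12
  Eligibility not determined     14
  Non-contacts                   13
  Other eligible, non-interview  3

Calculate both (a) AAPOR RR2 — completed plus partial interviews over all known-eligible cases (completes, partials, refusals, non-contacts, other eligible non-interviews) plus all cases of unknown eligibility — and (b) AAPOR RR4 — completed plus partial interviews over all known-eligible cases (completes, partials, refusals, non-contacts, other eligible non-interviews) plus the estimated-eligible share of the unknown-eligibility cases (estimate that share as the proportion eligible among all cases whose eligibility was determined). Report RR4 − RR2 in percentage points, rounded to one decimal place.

Numerator = 108 + 12 = 120
Base = 108 + 12 + 39 + 13 + 3 + 14 = 189
RR2 = 120 / 189 = 0.6349
Eligible (known) = 108 + 12 + 39 + 13 + 3 = 175
e = 175 / (175 + 46) = 175 / 221 = 0.7919
Eligible share of unknowns = 0.7919 × 14 = 11.09
Base = 175 + 11.09 = 186.09
RR4 = 120 / 186.09 = 0.6448
Difference = 64.48 − 63.49 = 0.99 percentage points

1.0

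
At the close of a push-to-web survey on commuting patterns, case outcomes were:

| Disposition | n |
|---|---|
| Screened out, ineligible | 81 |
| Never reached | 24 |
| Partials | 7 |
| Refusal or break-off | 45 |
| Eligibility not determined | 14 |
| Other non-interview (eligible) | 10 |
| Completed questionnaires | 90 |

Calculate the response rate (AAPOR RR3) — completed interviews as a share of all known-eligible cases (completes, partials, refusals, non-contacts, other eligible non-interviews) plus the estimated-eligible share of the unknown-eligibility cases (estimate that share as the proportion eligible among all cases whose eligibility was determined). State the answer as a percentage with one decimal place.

Numerator → 90
Known eligible → 90 + 7 + 45 + 24 + 10 = 176
e = 176 / (176 + 81) = 176 / 257 = 0.6848
Estimated eligible among unknowns → 0.6848 × 14 = 9.59
Denominator → 176 + 9.59 = 185.59
RR3 = 90 / 185.59 = 0.4849

48.5%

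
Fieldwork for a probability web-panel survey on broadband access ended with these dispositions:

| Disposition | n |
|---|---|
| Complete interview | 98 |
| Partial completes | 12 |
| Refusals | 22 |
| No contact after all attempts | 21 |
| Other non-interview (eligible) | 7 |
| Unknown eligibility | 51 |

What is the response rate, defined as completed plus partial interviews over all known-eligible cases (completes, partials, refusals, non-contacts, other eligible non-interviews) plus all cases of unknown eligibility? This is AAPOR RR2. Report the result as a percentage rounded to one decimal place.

52.1%

Top = 98 + 12 = 110
Denom = 98 + 12 + 22 + 21 + 7 + 51 = 211
RR2 = 110 / 211 = 0.5213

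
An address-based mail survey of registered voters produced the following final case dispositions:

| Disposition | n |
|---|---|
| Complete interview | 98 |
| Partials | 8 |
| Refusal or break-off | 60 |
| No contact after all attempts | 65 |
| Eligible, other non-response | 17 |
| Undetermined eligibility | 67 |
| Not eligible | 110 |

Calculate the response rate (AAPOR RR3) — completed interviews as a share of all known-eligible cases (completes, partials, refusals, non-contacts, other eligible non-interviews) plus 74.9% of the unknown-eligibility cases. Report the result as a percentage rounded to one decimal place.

32.9%

Top → 98
Known eligible → 98 + 8 + 60 + 65 + 17 = 248
Estimated eligible among unknowns → 0.7490 × 67 = 50.18
Denominator → 248 + 50.18 = 298.18
RR3 = 98 / 298.18 = 0.3287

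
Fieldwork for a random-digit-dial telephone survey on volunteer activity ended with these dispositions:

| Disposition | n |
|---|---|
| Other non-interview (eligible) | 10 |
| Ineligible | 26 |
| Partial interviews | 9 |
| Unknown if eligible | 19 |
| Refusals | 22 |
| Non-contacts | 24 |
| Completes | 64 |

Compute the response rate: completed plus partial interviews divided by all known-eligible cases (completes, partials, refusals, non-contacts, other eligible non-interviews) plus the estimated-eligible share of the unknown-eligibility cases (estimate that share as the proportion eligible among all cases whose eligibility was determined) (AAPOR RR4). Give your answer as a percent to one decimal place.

Top → 64 + 9 = 73
Determined eligible → 64 + 9 + 22 + 24 + 10 = 129
e = 129 / (129 + 26) = 129 / 155 = 0.8323
Estimated eligible among unknowns → 0.8323 × 19 = 15.81
Denom → 129 + 15.81 = 144.81
RR4 = 73 / 144.81 = 0.5041

50.4%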